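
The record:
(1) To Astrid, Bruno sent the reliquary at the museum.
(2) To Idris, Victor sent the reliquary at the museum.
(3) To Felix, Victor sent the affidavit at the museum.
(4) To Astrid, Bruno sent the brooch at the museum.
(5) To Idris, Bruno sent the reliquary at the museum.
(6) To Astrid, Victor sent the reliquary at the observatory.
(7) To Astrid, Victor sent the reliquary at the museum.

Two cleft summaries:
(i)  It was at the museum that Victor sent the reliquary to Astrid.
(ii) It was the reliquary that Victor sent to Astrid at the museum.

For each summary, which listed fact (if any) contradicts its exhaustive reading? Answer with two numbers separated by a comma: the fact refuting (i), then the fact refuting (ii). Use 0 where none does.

6, 0

Summary (i) focuses "at the museum" (the setting); background Victor as agent and the reliquary as thing and Astrid as recipient. Fact (6) matches that background with setting = at the observatory — refutes (i).
Summary (ii) focuses "the reliquary" (the thing); background Victor as agent and Astrid as recipient and at the museum as setting. No fact matches that background with a different thing, so 0.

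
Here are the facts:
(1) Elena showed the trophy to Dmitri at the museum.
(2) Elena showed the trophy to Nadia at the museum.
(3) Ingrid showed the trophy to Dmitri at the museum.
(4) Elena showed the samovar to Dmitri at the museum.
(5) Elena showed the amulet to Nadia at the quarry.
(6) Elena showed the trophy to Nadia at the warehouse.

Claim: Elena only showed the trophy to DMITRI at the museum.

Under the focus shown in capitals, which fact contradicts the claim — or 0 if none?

The capitals mark "Dmitri" as focus. So "only" rules out other recipients, with the rest (same agent, thing, setting (Elena / the trophy / at the museum)) as background.
Fact (2) matches on same agent, thing, setting (Elena / the trophy / at the museum), but has recipient = Nadia instead. That refutes the claim.

2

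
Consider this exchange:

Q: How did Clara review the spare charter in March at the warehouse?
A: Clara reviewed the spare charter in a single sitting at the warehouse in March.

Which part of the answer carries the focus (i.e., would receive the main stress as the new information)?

in a single sitting

The wh-word "how" asks about the manner.
In the answer, "Clara", "the spare charter", "in March" and "at the warehouse" are given — repeated from the question.
The constituent filling the manner gap is "in a single sitting"; that is the focus and would carry nuclear stress.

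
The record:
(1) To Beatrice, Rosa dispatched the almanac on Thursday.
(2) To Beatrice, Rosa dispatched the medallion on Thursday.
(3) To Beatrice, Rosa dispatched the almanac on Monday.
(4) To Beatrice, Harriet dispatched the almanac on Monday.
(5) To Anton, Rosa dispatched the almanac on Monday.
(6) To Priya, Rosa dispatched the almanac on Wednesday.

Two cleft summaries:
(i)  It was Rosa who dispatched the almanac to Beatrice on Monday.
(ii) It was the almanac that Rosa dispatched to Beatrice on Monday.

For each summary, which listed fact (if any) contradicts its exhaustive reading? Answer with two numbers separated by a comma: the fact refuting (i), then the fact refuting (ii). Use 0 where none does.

(i): focus "Rosa". Looking for the almanac as thing and Beatrice as recipient and on Monday as setting with some other agent — fact (4) has Harriet there. Refuted.
(ii): focus "the almanac". No fact shares Rosa as agent and Beatrice as recipient and on Monday as setting with a different thing. 0.

4, 0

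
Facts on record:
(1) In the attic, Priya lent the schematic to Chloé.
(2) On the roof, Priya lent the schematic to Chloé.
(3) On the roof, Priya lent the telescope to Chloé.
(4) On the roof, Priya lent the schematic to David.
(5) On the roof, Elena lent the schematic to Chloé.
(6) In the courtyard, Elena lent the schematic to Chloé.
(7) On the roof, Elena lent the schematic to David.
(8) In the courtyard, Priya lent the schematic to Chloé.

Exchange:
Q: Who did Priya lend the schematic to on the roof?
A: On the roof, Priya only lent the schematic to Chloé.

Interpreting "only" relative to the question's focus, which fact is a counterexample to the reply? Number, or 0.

Answering "Who did ... to ...?" puts focus on the recipient — here, "Chloé".
"Only" then excludes alternative recipients while the background — Priya as agent and the schematic as thing and on the roof as setting — is held fixed.
Fact (4) keeps Priya as agent and the schematic as thing and on the roof as setting but has recipient = David; that refutes the reply.
(Fact (3) would refute a reading with focus on the thing — but that is not what the question asks.)

4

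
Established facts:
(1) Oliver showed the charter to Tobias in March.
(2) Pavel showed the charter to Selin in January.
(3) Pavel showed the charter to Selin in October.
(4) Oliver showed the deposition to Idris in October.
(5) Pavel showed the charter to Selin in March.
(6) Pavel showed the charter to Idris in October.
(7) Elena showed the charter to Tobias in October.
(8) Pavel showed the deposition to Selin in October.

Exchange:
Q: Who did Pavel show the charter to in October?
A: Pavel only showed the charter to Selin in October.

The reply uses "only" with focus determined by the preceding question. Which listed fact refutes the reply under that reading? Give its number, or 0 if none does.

6

Answering "Who did ... to ...?" puts focus on the recipient — here, "Selin".
So "only" ranges over recipients; the rest (agent = Pavel, thing = the charter, setting = in October) is presupposed.
Fact (6) keeps agent = Pavel, thing = the charter, setting = in October but has recipient = Idris; that refutes the reply.
(Fact (8) would refute a reading with focus on the thing — but that is not what the question asks.)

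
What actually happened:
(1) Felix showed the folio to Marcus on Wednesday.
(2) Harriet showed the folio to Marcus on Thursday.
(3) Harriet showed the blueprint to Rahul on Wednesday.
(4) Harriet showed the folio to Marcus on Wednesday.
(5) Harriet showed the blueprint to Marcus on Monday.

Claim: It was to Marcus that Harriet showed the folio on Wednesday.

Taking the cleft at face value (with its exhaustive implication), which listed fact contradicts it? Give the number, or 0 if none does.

The cleft puts "Marcus" in focus and presupposes the open proposition with same agent, thing, setting (Harriet / the folio / on Wednesday).
Exhaustivity: Marcus is the only recipient satisfying that background.
Every other fact differs from the presupposition on some backgrounded slot, so none challenges the exhaustivity.

0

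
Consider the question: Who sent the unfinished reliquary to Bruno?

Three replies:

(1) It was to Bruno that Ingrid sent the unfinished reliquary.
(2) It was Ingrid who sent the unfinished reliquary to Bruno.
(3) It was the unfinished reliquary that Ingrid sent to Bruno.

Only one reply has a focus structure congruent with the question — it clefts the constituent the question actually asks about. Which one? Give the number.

2

The question word "who" targets the subject (agent).
Option (1) clefts "to Bruno" — the recipient, not what was asked.
Option (2) clefts "Ingrid" — that matches what the question asks about.
Option (3) clefts "the unfinished reliquary" — the direct object, not what was asked.
So the congruent reply is (2).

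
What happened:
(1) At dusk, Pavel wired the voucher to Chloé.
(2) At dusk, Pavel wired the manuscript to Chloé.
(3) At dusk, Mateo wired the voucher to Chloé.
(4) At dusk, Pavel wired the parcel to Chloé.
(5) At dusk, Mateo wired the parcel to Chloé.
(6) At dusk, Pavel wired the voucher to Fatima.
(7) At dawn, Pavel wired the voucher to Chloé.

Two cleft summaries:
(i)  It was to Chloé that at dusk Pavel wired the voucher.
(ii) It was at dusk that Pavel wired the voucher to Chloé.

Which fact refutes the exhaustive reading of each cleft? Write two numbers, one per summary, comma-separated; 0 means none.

(i): focus "Chloé". Looking for Pavel as agent and the voucher as thing and at dusk as setting with some other recipient — fact (6) has Fatima there. Refuted.
(ii): focus "at dusk". Looking for Pavel as agent and the voucher as thing and Chloé as recipient with some other setting — fact (7) has at dawn there. Refuted.

6, 7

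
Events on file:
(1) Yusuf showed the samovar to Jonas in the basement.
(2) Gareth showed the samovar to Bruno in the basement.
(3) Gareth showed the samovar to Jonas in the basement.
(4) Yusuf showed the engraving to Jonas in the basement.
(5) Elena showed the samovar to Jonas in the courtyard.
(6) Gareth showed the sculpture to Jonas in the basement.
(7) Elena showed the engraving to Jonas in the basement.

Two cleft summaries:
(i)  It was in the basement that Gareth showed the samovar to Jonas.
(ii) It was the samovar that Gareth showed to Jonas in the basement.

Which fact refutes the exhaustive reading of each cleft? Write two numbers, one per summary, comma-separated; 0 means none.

0, 6

Summary (i) focuses "in the basement" (the setting); background Gareth as agent and the samovar as thing and Jonas as recipient. No fact matches that background with a different setting, so 0.
Summary (ii) focuses "the samovar" (the thing); background Gareth as agent and Jonas as recipient and in the basement as setting. Fact (6) matches that background with thing = the sculpture — refutes (ii).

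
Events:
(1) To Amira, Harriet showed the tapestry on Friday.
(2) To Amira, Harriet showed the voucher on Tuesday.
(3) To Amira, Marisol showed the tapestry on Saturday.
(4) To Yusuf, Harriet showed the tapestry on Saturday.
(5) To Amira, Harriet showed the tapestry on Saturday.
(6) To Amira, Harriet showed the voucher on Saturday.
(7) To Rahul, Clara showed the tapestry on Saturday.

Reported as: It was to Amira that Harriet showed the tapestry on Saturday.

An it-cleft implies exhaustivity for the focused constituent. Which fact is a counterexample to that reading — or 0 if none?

4

Focus of the cleft: "Amira" (the recipient). Presupposed background: agent = Harriet, thing = the tapestry, setting = on Saturday.
The exhaustive reading says no other recipient fits that background.
Fact (4) shares the background but with recipient = Yusuf; exhaustivity is violated.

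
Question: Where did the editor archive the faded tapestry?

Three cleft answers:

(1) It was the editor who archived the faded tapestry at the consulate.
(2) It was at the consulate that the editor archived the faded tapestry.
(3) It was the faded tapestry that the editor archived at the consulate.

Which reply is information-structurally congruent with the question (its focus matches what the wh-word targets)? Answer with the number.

2

The question word "where" targets the location.
Option (1) clefts "the editor" — the subject (agent), not what was asked.
Option (2) clefts "at the consulate" — that matches what the question asks about.
Option (3) clefts "the faded tapestry" — the direct object, not what was asked.
So the congruent reply is (2).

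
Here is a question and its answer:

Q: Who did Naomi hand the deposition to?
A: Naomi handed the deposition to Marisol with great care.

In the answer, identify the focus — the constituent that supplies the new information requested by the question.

to Marisol

The wh-word "who" asks about the recipient.
In the answer, "Naomi" and "the deposition" are given — repeated from the question.
"with great care" is also new, but it specifies the manner, which is not what the question asks about — so it is not the focus.
The constituent filling the recipient gap is "to Marisol"; that is the focus.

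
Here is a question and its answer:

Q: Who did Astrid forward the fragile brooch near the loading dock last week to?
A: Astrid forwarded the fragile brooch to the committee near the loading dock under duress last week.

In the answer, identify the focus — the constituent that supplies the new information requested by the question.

The wh-word "who" asks about the recipient.
In the answer, "Astrid", "the fragile brooch", "near the loading dock" and "last week" are given — repeated from the question.
"under duress" is also new, but it specifies the manner, which is not what the question asks about — so it is not the focus.
The constituent filling the recipient gap is "to the committee"; that is the focus.

to the committee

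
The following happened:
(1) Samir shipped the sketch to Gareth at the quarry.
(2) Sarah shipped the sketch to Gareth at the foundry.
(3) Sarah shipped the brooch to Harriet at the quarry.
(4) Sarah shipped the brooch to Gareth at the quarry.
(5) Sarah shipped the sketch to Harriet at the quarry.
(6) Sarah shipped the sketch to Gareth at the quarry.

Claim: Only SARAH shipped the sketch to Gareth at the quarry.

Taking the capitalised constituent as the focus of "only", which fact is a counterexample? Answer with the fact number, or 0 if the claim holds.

Focus (in capitals) is "Sarah" — the agent. "Only" excludes alternative agents while holding fixed same thing, recipient, setting (the sketch / Gareth / at the quarry).
Fact (1) shares the background but differs in agent (Samir) — a counterexample.

1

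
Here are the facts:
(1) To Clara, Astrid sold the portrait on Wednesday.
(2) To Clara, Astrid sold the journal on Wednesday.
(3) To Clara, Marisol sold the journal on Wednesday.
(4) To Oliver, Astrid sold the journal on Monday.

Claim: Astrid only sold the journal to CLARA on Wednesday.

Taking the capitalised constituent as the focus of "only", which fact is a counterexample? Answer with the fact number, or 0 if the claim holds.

Focus (in capitals) is "Clara" — the recipient. "Only" excludes alternative recipients while holding fixed agent = Astrid, thing = the journal, setting = on Wednesday.
Every other fact changes something in the background, not just the recipient. Nothing refutes the claim.

0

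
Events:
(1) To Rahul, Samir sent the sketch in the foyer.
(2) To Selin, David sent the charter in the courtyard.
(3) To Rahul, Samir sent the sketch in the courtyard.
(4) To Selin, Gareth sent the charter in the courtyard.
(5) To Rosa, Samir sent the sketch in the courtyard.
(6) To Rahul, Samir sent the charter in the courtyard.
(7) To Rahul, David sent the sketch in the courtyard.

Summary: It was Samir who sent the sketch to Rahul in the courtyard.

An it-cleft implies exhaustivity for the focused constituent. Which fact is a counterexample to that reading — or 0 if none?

7

The cleft puts "Samir" in focus and presupposes the open proposition with same thing, recipient, setting (the sketch / Rahul / in the courtyard).
The exhaustive reading says no other agent fits that background.
Fact (7) shares the background but with agent = David; exhaustivity is violated.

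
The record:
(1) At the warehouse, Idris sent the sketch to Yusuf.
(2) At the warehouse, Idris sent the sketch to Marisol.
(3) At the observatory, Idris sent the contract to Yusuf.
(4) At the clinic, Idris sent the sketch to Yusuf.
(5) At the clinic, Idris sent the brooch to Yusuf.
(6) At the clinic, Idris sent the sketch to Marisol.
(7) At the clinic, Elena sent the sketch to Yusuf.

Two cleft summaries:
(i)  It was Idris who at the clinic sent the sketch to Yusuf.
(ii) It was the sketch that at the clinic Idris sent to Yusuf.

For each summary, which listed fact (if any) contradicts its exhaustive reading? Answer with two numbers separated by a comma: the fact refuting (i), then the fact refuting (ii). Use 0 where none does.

Summary (i) focuses "Idris" (the agent); background same thing, recipient, setting (the sketch / Yusuf / at the clinic). Fact (7) matches that background with agent = Elena — refutes (i).
Summary (ii) focuses "the sketch" (the thing); background same agent, recipient, setting (Idris / Yusuf / at the clinic). Fact (5) matches that background with thing = the brooch — refutes (ii).

7, 5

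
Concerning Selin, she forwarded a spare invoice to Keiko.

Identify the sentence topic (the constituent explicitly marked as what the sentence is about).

The construction explicitly marks "Selin" as what the sentence is about — the topic.
The remainder of the clause is the comment (what is said about the topic).

Selin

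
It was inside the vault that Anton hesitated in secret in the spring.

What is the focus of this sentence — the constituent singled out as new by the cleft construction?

In an it-cleft "It was X that/who ...", the clefted constituent X is the focus; the that/who-clause expresses the presupposed open proposition.
Here the focus is "inside the vault". The backgrounded (presupposed) material includes "Anton", "in the spring" and "in secret".

inside the vault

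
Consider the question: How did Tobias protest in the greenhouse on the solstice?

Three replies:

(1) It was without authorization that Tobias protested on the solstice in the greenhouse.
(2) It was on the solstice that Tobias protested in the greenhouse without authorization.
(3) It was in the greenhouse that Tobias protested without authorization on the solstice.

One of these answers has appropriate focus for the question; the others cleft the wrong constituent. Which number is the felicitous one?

The question word "how" targets the manner.
Option (1) clefts "without authorization" — that matches what the question asks about.
Option (2) clefts "on the solstice" — the time, not what was asked.
Option (3) clefts "in the greenhouse" — the location, not what was asked.
So the congruent reply is (1).

1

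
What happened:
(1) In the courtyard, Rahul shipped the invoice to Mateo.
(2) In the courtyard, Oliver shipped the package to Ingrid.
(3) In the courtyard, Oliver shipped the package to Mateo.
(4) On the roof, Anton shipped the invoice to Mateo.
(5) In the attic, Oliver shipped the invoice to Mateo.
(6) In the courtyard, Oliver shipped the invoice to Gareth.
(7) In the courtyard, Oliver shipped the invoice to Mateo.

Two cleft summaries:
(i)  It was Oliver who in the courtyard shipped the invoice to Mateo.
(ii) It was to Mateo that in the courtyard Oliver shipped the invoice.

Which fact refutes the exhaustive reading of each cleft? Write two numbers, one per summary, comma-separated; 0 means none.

Summary (i) focuses "Oliver" (the agent); background same thing, recipient, setting (the invoice / Mateo / in the courtyard). Fact (1) matches that background with agent = Rahul — refutes (i).
Summary (ii) focuses "Mateo" (the recipient); background same agent, thing, setting (Oliver / the invoice / in the courtyard). Fact (6) matches that background with recipient = Gareth — refutes (ii).

1, 6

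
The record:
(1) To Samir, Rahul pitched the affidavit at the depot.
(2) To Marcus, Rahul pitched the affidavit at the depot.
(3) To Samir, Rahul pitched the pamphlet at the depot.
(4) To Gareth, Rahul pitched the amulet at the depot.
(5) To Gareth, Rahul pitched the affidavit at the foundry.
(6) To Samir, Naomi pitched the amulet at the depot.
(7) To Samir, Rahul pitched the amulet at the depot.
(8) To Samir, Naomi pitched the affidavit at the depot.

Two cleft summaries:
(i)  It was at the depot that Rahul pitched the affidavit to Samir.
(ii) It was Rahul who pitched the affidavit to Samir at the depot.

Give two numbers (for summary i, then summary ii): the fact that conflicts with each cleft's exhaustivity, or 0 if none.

Summary (i) focuses "at the depot" (the setting); background Rahul as agent and the affidavit as thing and Samir as recipient. No fact matches that background with a different setting, so 0.
Summary (ii) focuses "Rahul" (the agent); background the affidavit as thing and Samir as recipient and at the depot as setting. Fact (8) matches that background with agent = Naomi — refutes (ii).

0, 8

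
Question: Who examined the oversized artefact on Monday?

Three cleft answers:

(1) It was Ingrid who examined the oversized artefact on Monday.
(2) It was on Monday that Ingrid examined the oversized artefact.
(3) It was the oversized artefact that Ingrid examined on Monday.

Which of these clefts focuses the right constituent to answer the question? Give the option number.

1

The question word "who" targets the subject (agent).
Option (1) clefts "Ingrid" — that matches what the question asks about.
Option (2) clefts "on Monday" — the time, not what was asked.
Option (3) clefts "the oversized artefact" — the direct object, not what was asked.
So the congruent reply is (1).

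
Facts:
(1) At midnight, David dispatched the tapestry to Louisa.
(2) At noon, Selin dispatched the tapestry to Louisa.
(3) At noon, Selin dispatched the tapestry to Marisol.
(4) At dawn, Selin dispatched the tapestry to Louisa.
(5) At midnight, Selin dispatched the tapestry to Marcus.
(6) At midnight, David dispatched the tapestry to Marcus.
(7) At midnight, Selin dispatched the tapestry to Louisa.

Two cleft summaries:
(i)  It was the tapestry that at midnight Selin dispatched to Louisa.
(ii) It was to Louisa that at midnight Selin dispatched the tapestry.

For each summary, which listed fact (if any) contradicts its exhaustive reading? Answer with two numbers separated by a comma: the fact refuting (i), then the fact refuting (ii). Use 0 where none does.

0, 5

(i): focus "the tapestry". No fact shares Selin as agent and Louisa as recipient and at midnight as setting with a different thing. 0.
(ii): focus "Louisa". Looking for Selin as agent and the tapestry as thing and at midnight as setting with some other recipient — fact (5) has Marcus there. Refuted.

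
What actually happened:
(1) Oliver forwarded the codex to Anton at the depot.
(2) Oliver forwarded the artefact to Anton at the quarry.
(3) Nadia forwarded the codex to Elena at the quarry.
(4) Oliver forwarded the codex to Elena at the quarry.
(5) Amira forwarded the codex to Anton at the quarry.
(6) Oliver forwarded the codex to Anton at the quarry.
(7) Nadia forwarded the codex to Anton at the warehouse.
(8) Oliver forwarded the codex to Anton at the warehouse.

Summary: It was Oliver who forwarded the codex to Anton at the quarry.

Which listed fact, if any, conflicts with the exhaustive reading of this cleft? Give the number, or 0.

5

Focus of the cleft: "Oliver" (the agent). Presupposed background: thing = the codex, recipient = Anton, setting = at the quarry.
The exhaustive reading says no other agent fits that background.
But fact (5) also has thing = the codex, recipient = Anton, setting = at the quarry, with agent = Amira — so the exhaustive reading fails.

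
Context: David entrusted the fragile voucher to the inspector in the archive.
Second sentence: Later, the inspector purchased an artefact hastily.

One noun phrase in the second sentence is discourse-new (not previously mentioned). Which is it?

"the inspector" in the second sentence is given — already mentioned in the context.
"an artefact" has no antecedent in the context; it is discourse-new (the indefinite article also signals a new referent).

an artefact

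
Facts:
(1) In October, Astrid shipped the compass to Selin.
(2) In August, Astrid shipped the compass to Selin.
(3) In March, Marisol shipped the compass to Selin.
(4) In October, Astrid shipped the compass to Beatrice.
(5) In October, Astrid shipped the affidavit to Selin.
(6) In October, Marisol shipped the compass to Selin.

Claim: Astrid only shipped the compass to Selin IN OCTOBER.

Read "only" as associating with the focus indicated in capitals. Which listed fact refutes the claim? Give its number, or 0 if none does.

2

Focus (in capitals) is "in October" — the setting. "Only" excludes alternative settings while holding fixed same agent, thing, recipient (Astrid / the compass / Selin).
Fact (2) shares the background but differs in setting (in August) — a counterexample.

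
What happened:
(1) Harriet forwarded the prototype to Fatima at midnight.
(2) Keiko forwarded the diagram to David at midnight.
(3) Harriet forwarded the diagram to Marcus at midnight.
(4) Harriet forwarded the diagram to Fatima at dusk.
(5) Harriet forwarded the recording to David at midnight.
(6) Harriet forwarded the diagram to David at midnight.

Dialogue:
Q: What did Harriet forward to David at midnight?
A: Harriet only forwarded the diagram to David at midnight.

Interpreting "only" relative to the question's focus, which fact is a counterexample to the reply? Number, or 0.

The question "What did ...?" targets the thing, so in the reply the focus falls on "the diagram".
"Only" then excludes alternative things while the background — same agent, recipient, setting (Harriet / David / at midnight) — is held fixed.
Fact (5) shares the background with a different thing (the recording) — counterexample.
(Fact (3) would refute a reading with focus on the recipient — but that is not what the question asks.)

5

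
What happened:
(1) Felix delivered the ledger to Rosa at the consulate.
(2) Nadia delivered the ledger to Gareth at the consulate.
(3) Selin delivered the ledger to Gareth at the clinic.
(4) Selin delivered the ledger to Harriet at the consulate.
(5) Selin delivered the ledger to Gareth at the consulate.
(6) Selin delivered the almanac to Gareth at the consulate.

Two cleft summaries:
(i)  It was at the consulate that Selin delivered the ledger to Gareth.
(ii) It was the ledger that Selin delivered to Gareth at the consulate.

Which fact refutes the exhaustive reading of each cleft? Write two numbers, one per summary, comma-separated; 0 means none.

Summary (i) focuses "at the consulate" (the setting); background same agent, thing, recipient (Selin / the ledger / Gareth). Fact (3) matches that background with setting = at the clinic — refutes (i).
Summary (ii) focuses "the ledger" (the thing); background same agent, recipient, setting (Selin / Gareth / at the consulate). Fact (6) matches that background with thing = the almanac — refutes (ii).

3, 6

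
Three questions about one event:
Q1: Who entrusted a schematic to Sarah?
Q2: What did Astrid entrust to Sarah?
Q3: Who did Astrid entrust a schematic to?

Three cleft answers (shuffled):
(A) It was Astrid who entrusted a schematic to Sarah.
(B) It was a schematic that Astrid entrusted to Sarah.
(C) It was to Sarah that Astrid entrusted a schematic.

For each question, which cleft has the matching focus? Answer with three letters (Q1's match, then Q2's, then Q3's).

ABC

Q1 asks about the subject (agent); cleft (A) focuses "Astrid", which is the subject (agent) — so Q1 → A.
Q2 asks about the direct object; cleft (B) focuses "a schematic", which is the direct object — so Q2 → B.
Q3 asks about the recipient; cleft (C) focuses "to Sarah", which is the recipient — so Q3 → C.
Mapping: Q1→A, Q2→B, Q3→C.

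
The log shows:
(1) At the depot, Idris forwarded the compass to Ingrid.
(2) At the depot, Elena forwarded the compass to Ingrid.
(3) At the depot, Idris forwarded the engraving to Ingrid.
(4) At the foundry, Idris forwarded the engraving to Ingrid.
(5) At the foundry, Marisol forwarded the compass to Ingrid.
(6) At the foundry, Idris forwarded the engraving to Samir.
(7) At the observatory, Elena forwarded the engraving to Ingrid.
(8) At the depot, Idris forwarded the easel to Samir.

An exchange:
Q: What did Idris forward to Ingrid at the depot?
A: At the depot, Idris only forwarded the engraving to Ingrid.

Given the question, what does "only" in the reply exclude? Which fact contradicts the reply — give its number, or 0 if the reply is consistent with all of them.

1

The question "What did ...?" targets the thing, so in the reply the focus falls on "the engraving".
So "only" ranges over things; the rest (agent = Idris, recipient = Ingrid, setting = at the depot) is presupposed.
Fact (1) keeps agent = Idris, recipient = Ingrid, setting = at the depot but has thing = the compass; that refutes the reply.
(Fact (4) would refute a reading with focus on the setting — but that is not what the question asks.)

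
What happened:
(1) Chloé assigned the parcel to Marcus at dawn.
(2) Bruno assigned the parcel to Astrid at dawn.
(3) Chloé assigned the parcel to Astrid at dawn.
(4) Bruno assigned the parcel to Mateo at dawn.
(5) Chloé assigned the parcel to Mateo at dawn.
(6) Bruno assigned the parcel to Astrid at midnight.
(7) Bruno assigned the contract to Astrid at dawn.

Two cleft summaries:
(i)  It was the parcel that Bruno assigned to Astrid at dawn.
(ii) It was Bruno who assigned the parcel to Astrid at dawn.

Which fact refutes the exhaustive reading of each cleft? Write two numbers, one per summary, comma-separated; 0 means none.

Summary (i) focuses "the parcel" (the thing); background same agent, recipient, setting (Bruno / Astrid / at dawn). Fact (7) matches that background with thing = the contract — refutes (i).
Summary (ii) focuses "Bruno" (the agent); background same thing, recipient, setting (the parcel / Astrid / at dawn). Fact (3) matches that background with agent = Chloé — refutes (ii).

7, 3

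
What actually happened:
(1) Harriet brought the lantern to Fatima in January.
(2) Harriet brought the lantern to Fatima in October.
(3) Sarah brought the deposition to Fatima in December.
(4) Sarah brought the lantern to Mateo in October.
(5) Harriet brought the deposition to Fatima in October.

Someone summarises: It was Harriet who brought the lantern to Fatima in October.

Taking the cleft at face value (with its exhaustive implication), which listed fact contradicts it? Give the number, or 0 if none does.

Focus of the cleft: "Harriet" (the agent). Presupposed background: same thing, recipient, setting (the lantern / Fatima / in October).
Exhaustivity: Harriet is the only agent satisfying that background.
Every other fact differs from the presupposition on some backgrounded slot, so none challenges the exhaustivity.

0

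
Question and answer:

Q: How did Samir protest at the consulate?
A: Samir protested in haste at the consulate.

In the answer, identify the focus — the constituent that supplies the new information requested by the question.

The wh-word "how" asks about the manner.
In the answer, "Samir" and "at the consulate" are given — repeated from the question.
The constituent filling the manner gap is "in haste"; that is the focus and would carry nuclear stress.

in haste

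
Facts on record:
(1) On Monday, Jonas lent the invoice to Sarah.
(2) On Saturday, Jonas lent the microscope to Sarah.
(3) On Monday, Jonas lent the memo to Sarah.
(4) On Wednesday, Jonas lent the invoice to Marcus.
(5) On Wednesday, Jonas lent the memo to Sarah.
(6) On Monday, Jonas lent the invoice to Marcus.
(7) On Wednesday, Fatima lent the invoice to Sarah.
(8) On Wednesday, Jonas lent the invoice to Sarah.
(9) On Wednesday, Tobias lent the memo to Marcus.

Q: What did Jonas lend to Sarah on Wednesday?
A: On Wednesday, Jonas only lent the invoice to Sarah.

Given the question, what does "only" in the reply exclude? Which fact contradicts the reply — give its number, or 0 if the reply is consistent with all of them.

5

The question "What did ...?" targets the thing, so in the reply the focus falls on "the invoice".
So "only" ranges over things; the rest (same agent, recipient, setting (Jonas / Sarah / on Wednesday)) is presupposed.
Fact (5) keeps same agent, recipient, setting (Jonas / Sarah / on Wednesday) but has thing = the memo; that refutes the reply.
(Fact (4) would refute a reading with focus on the recipient — but that is not what the question asks.)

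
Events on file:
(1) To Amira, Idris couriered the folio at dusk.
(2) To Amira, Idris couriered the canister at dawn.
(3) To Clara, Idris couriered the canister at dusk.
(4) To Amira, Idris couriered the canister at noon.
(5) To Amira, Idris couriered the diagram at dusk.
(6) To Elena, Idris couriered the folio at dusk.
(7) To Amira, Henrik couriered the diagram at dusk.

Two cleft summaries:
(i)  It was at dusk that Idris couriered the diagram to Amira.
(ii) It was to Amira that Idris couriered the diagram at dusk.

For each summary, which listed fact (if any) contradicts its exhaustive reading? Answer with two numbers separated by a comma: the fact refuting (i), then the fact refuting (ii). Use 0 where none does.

Summary (i) focuses "at dusk" (the setting); background agent = Idris, thing = the diagram, recipient = Amira. No fact matches that background with a different setting, so 0.
Summary (ii) focuses "Amira" (the recipient); background agent = Idris, thing = the diagram, setting = at dusk. No fact matches that background with a different recipient, so 0.

0, 0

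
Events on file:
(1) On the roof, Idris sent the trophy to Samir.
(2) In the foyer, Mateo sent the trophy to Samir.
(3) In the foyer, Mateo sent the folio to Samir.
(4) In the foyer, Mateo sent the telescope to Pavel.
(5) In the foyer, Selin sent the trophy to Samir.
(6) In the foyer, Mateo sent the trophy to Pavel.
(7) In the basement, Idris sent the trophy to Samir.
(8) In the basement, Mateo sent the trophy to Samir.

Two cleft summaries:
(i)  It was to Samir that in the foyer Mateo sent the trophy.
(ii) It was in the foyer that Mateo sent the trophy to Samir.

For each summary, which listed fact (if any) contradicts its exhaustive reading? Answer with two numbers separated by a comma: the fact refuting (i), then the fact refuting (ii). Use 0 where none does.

(i): focus "Samir". Looking for agent = Mateo, thing = the trophy, setting = in the foyer with some other recipient — fact (6) has Pavel there. Refuted.
(ii): focus "in the foyer". Looking for agent = Mateo, thing = the trophy, recipient = Samir with some other setting — fact (8) has in the basement there. Refuted.

6, 8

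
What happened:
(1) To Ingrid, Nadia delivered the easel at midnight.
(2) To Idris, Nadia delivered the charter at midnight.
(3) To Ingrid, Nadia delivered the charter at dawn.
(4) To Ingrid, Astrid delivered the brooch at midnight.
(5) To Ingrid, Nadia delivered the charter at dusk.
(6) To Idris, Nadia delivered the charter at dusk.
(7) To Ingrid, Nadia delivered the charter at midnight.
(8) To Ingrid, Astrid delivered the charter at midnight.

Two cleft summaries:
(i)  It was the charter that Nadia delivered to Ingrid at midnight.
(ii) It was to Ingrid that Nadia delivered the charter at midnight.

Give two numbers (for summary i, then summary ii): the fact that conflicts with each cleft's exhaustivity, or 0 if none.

Summary (i) focuses "the charter" (the thing); background Nadia as agent and Ingrid as recipient and at midnight as setting. Fact (1) matches that background with thing = the easel — refutes (i).
Summary (ii) focuses "Ingrid" (the recipient); background Nadia as agent and the charter as thing and at midnight as setting. Fact (2) matches that background with recipient = Idris — refutes (ii).

1, 2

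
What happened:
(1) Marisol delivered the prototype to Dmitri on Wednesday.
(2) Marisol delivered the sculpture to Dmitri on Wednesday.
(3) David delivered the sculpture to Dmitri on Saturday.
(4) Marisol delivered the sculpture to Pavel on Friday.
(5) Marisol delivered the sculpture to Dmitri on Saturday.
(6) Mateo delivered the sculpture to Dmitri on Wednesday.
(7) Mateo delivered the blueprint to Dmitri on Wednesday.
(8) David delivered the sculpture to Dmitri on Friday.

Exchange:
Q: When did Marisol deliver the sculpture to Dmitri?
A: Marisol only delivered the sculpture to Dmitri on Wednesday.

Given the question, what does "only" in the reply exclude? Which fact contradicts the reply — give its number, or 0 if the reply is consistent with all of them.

5

Answering "When did ...?" puts focus on the setting — here, "on Wednesday".
So "only" ranges over settings; the rest (same agent, thing, recipient (Marisol / the sculpture / Dmitri)) is presupposed.
Fact (5) keeps same agent, thing, recipient (Marisol / the sculpture / Dmitri) but has setting = on Saturday; that refutes the reply.
(Fact (1) would refute a reading with focus on the thing — but that is not what the question asks.)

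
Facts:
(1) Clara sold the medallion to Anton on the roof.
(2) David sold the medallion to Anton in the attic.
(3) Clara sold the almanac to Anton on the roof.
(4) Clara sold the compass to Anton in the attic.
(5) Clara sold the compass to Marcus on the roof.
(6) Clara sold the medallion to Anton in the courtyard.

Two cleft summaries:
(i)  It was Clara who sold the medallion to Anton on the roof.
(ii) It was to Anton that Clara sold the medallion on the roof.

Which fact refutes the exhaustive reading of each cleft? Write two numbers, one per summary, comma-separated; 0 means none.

0, 0

(i): focus "Clara". No fact shares thing = the medallion, recipient = Anton, setting = on the roof with a different agent. 0.
(ii): focus "Anton". No fact shares agent = Clara, thing = the medallion, setting = on the roof with a different recipient. 0.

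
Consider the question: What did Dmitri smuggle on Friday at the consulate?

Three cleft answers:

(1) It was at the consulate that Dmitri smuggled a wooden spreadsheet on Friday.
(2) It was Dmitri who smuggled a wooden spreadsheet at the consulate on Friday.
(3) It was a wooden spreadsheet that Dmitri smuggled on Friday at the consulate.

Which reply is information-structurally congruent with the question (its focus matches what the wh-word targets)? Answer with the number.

3

The question word "what" targets the direct object.
Option (1) clefts "at the consulate" — the location, not what was asked.
Option (2) clefts "Dmitri" — the subject (agent), not what was asked.
Option (3) clefts "a wooden spreadsheet" — that matches what the question asks about.
So the congruent reply is (3).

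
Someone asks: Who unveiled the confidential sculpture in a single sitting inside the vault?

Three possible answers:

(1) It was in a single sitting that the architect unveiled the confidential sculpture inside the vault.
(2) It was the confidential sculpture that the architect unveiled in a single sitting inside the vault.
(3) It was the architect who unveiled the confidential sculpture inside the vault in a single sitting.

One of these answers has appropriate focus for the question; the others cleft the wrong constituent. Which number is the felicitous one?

The question word "who" targets the subject (agent).
Option (1) clefts "in a single sitting" — the manner, not what was asked.
Option (2) clefts "the confidential sculpture" — the direct object, not what was asked.
Option (3) clefts "the architect" — that matches what the question asks about.
So the congruent reply is (3).

3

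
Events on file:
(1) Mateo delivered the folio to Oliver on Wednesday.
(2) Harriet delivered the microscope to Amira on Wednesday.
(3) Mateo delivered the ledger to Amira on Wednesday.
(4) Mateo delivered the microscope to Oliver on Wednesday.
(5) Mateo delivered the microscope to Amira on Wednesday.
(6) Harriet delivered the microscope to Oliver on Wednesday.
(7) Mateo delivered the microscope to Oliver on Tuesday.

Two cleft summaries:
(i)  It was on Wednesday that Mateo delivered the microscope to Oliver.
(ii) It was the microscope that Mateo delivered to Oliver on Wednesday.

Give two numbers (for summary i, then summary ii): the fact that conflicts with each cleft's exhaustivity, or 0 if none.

(i): focus "on Wednesday". Looking for agent = Mateo, thing = the microscope, recipient = Oliver with some other setting — fact (7) has on Tuesday there. Refuted.
(ii): focus "the microscope". Looking for agent = Mateo, recipient = Oliver, setting = on Wednesday with some other thing — fact (1) has the folio there. Refuted.

7, 1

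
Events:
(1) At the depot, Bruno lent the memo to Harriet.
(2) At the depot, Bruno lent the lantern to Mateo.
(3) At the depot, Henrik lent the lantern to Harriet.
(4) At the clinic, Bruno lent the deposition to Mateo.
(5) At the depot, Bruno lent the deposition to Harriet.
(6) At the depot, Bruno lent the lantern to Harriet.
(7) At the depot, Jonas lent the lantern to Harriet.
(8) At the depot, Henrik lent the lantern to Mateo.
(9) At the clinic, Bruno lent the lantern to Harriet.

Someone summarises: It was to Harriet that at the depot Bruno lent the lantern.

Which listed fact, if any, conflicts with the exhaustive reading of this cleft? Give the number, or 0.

2

The cleft puts "Harriet" in focus and presupposes the open proposition with agent = Bruno, thing = the lantern, setting = at the depot.
Exhaustivity: Harriet is the only recipient satisfying that background.
But fact (2) also has agent = Bruno, thing = the lantern, setting = at the depot, with recipient = Mateo — so the exhaustive reading fails.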